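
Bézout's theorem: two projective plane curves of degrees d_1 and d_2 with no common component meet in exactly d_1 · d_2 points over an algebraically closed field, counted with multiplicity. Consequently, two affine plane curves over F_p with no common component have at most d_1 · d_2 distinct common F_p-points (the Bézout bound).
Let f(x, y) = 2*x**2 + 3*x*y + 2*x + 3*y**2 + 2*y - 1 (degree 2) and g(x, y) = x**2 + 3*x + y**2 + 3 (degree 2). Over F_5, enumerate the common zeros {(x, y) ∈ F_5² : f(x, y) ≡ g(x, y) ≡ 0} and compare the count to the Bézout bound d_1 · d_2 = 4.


Common zeros: ∅; count = 0; Bézout bound = 4.

deg(f) = 2, deg(g) = 2, so Bézout bound = 4.
Scan x ∈ F_5. For each x, list the y ∈ F_5 with f(x, y) ≡ 0 and those with g(x, y) ≡ 0 (mod 5); the common zeros in that column are the intersection.
  x = 0: f ≡ 0 at y ∈ {2, 4}; g ≡ 0 at y ∈ ∅; common: ∅.
  x = 1: f ≡ 0 at y ∈ {2, 3}; g ≡ 0 at y ∈ ∅; common: ∅.
  x = 2: f ≡ 0 at y ∈ ∅; g ≡ 0 at y ∈ ∅; common: ∅.
  x = 3: f ≡ 0 at y ∈ {4}; g ≡ 0 at y ∈ {2, 3}; common: ∅.
  x = 4: f ≡ 0 at y ∈ ∅; g ≡ 0 at y ∈ {2, 3}; common: ∅.
Collecting: common zeros = ∅, so the count is 0.
Comparison with the Bézout bound: 0 ≤ 4 = deg(f)·deg(g), as expected for curves with no common component (the affine F_5-count falls short of the bound because intersections may lie at infinity, over extension fields, or carry multiplicity).


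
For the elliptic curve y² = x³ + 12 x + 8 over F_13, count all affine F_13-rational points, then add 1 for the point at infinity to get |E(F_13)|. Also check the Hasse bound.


Affine points = {(2, 1), (2, 12), (4, 4), (4, 9), (6, 6), (6, 7), (9, 0), (10, 6), (10, 7)}; affine count = 9; |E(F_13)| = 10.

Discriminant check: Δ ∝ 4a³ + 27b² = 4·12³ + 27·8² = 4·1728 + 27·64 ≡ 8 (mod 13). Nonzero ⇒ E is nonsingular.
For each x ∈ F_13, compute rhs = x³ + 12·x + 8 mod 13, then count y ∈ F_13 with y² ≡ rhs.
  x = 0: rhs = 8, matching y values: none (0 points).
  x = 1: rhs = 8, matching y values: none (0 points).
  x = 2: rhs = 1, matching y values: 1, 12 (2 points).
  x = 3: rhs = 6, matching y values: none (0 points).
  x = 4: rhs = 3, matching y values: 4, 9 (2 points).
  x = 5: rhs = 11, matching y values: none (0 points).
  x = 6: rhs = 10, matching y values: 6, 7 (2 points).
  x = 7: rhs = 6, matching y values: none (0 points).
  x = 8: rhs = 5, matching y values: none (0 points).
  x = 9: rhs = 0, matching y values: 0 (1 points).
  x = 10: rhs = 10, matching y values: 6, 7 (2 points).
  x = 11: rhs = 2, matching y values: none (0 points).
  x = 12: rhs = 8, matching y values: none (0 points).
Total affine count: 9.
Full point count |E(F_13)| = 9 + 1 = 10.
Hasse bound: |10 − (13+1)| = |-4| = 4 ≤ 2√13 ≈ 7.2111 ✓.


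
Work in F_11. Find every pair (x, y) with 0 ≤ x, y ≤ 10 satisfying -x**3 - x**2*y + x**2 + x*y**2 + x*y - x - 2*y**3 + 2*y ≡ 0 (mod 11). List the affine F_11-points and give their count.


Affine F_11-points: {(0, 0), (0, 1), (0, 10), (1, 1), (1, 6), (1, 10), (2, 7), (2, 8), (3, 2), (4, 9), (5, 9), (6, 4), (7, 7), (8, 6), (10, 1)}; count = 15.

For each of the 121 pairs (x, y) ∈ F_11², evaluate f(x, y) mod 11. Record the zeros.
  x = 0: [0↦0, 1↦0, 2↦10, 3↦7, 4↦1, 5↦2, 6↦9, 7↦10, 8↦4, 9↦1, 10↦0]  zeros at y ∈ {0, 1, 10}
  x = 1: [0↦10, 1↦0, 2↦2, 3↦4, 4↦5, 5↦4, 6↦0, 7↦3, 8↦1, 9↦4, 10↦0]  zeros at y ∈ {1, 6, 10}
  x = 2: [0↦5, 1↦5, 2↦8, 3↦2, 4↦8, 5↦3, 6↦8, 7↦0, 8↦0, 9↦7, 10↦9]  zeros at y ∈ {7, 8}
  x = 3: [0↦1, 1↦9, 2↦0, 3↦6, 4↦4, 5↦4, 6↦5, 7↦6, 8↦6, 9↦4, 10↦10]  zeros at y ∈ {2}
  x = 4: [0↦3, 1↦6, 2↦5, 3↦10, 4↦9, 5↦1, 6↦7, 7↦4, 8↦2, 9↦0, 10↦8]  zeros at y ∈ {9}
  x = 5: [0↦5, 1↦1, 2↦6, 3↦8, 4↦6, 5↦10, 6↦8, 7↦10, 8↦4, 9↦0, 10↦8]  zeros at y ∈ {9}
  x = 6: [0↦1, 1↦10, 2↦8, 3↦5, 4↦0, 5↦3, 6↦2, 7↦7, 8↦6, 9↦9, 10↦4]  zeros at y ∈ {4}
  x = 7: [0↦7, 1↦5, 2↦5, 3↦6, 4↦7, 5↦7, 6↦5, 7↦0, 8↦2, 9↦10, 10↦1]  zeros at y ∈ {7}
  x = 8: [0↦6, 1↦2, 2↦2, 3↦5, 4↦10, 5↦5, 6↦0, 7↦5, 8↦8, 9↦8, 10↦4]  zeros at y ∈ {6}
  x = 9: [0↦3, 1↦6, 2↦4, 3↦7, 4↦3, 5↦2, 6↦3, 7↦5, 8↦7, 9↦8, 10↦7]  zeros at y ∈ ∅
  x = 10: [0↦3, 1↦0, 2↦5, 3↦6, 4↦2, 5↦3, 6↦8, 7↦5, 8↦4, 9↦4, 10↦4]  zeros at y ∈ {1}
Collecting zeros: affine points = {(0, 0), (0, 1), (0, 10), (1, 1), (1, 6), (1, 10), (2, 7), (2, 8), (3, 2), (4, 9), (5, 9), (6, 4), (7, 7), (8, 6), (10, 1)}.
Total count |C(F_11)_aff| = 15.


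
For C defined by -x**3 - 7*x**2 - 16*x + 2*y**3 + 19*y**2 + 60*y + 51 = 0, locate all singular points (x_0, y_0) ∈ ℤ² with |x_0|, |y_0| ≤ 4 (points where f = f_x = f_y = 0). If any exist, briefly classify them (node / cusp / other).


Singular points: {(-2, -3)}; classification: node.

Compute partial derivatives:
  f_x = -3*x**2 - 14*x - 16.
  f_y = 6*y**2 + 38*y + 60.
Scan x_0 ∈ {−4, ..., 4}. For each x_0, f_y(x_0, y) is a polynomial in y; find its integer roots y ∈ {−4, ..., 4}, then test f_x and f at those candidates.
  x = -4: f_y(-4, y) = 6*y**2 + 38*y + 60; vanishes at y ∈ {-3}. (-4, -3): f_x = -8 ≠ 0.
  x = -3: f_y(-3, y) = 6*y**2 + 38*y + 60; vanishes at y ∈ {-3}. (-3, -3): f_x = -1 ≠ 0.
  x = -2: f_y(-2, y) = 6*y**2 + 38*y + 60; vanishes at y ∈ {-3}. (-2, -3): f_x = 0, f = 0 — SINGULAR.
  x = -1: f_y(-1, y) = 6*y**2 + 38*y + 60; vanishes at y ∈ {-3}. (-1, -3): f_x = -5 ≠ 0.
  x = 0: f_y(0, y) = 6*y**2 + 38*y + 60; vanishes at y ∈ {-3}. (0, -3): f_x = -16 ≠ 0.
  x = 1: f_y(1, y) = 6*y**2 + 38*y + 60; vanishes at y ∈ {-3}. (1, -3): f_x = -33 ≠ 0.
  x = 2: f_y(2, y) = 6*y**2 + 38*y + 60; vanishes at y ∈ {-3}. (2, -3): f_x = -56 ≠ 0.
  x = 3: f_y(3, y) = 6*y**2 + 38*y + 60; vanishes at y ∈ {-3}. (3, -3): f_x = -85 ≠ 0.
  x = 4: f_y(4, y) = 6*y**2 + 38*y + 60; vanishes at y ∈ {-3}. (4, -3): f_x = -120 ≠ 0.
Only singular point on the grid: (-2, -3).
Classify: substitute x = -2 + u, y = -3 + v and expand: f = -u**3 - u**2 + 2*v**3 + v**2.
No constant or linear terms (consistent with a singular point). Quadratic part: -u**2 + v**2. Cubic part: -u**3 + 2*v**3.
The quadratic part v**2 - u**2 = (v − u)(v + u) splits into two distinct linear factors, so there are two distinct tangent lines y − -3 = ±(x − -2) — this is a node (ordinary double point).
Classification: node.


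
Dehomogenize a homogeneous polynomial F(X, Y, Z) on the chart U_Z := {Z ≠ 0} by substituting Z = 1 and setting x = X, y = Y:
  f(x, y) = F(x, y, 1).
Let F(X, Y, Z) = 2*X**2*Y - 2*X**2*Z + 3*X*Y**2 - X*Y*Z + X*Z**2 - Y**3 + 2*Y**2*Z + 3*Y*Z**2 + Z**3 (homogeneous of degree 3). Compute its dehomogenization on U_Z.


f(x, y) = 2*x**2*y - 2*x**2 + 3*x*y**2 - x*y + x - y**3 + 2*y**2 + 3*y + 1

On U_Z we set Z = 1. Each monomial c·X^i·Y^j·Z^k in F becomes c·x^i·y^j·1^k = c·x^i·y^j.
Substituting Z = 1: F(X, Y, 1) = 2*x**2*y - 2*x**2 + 3*x*y**2 - x*y + x - y**3 + 2*y**2 + 3*y + 1.
Note: deg(f) ≤ deg(F) = 3; strict inequality happens when F is divisible by Z (lost terms).


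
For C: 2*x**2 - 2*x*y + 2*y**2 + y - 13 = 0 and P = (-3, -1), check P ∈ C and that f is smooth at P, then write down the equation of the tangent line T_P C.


Tangent line at P: -10*x + 3*y - 27 = 0.

Step 1: f(-3, -1) = 0, so P lies on C.
Step 2: partial derivatives
  f_x(x, y) = 4*x - 2*y, f_y(x, y) = -2*x + 4*y + 1.
  f_x(P) = -10, f_y(P) = 3 (gradient nonzero, so P is smooth).
Step 3: tangent line at P: -10·(x − -3) + 3·(y − -1) = 0.
Expanding: -10*x + 3*y - 27 = 0.


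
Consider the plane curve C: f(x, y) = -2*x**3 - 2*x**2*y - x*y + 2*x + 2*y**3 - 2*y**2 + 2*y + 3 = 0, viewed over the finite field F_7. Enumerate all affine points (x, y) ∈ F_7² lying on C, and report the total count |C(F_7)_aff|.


Affine F_7-points: {(1, 6), (6, 3)}; count = 2.

For each of the 49 pairs (x, y) ∈ F_7², evaluate f(x, y) mod 7. Record the zeros.
  x = 0: [0↦3, 1↦5, 2↦1, 3↦3, 4↦2, 5↦3, 6↦4]  zeros at y ∈ ∅
  x = 1: [0↦3, 1↦2, 2↦2, 3↦1, 4↦4, 5↦2, 6↦0]  zeros at y ∈ {6}
  x = 2: [0↦5, 1↦4, 2↦4, 3↦3, 4↦6, 5↦4, 6↦2]  zeros at y ∈ ∅
  x = 3: [0↦4, 1↦6, 2↦2, 3↦4, 4↦3, 5↦4, 6↦5]  zeros at y ∈ ∅
  x = 4: [0↦2, 1↦3, 2↦5, 3↦6, 4↦4, 5↦4, 6↦4]  zeros at y ∈ ∅
  x = 5: [0↦1, 1↦4, 2↦1, 3↦4, 4↦4, 5↦6, 6↦1]  zeros at y ∈ ∅
  x = 6: [0↦3, 1↦4, 2↦6, 3↦0, 4↦5, 5↦5, 6↦5]  zeros at y ∈ {3}
Collecting zeros: affine points = {(1, 6), (6, 3)}.
Total count |C(F_7)_aff| = 2.


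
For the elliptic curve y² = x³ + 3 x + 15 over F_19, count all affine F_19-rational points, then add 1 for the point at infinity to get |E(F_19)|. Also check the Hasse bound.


Affine points = {(1, 0), (8, 0), (9, 7), (9, 12), (10, 0), (11, 7), (11, 12), (13, 3), (13, 16), (16, 6), (16, 13), (17, 1), (17, 18), (18, 7), (18, 12)}; affine count = 15; |E(F_19)| = 16.

Discriminant check: Δ ∝ 4a³ + 27b² = 4·3³ + 27·15² = 4·27 + 27·225 ≡ 8 (mod 19). Nonzero ⇒ E is nonsingular.
For each x ∈ F_19, compute rhs = x³ + 3·x + 15 mod 19, then count y ∈ F_19 with y² ≡ rhs.
  x = 0: rhs = 15, matching y values: none (0 points).
  x = 1: rhs = 0, matching y values: 0 (1 points).
  x = 2: rhs = 10, matching y values: none (0 points).
  x = 3: rhs = 13, matching y values: none (0 points).
  x = 4: rhs = 15, matching y values: none (0 points).
  x = 5: rhs = 3, matching y values: none (0 points).
  x = 6: rhs = 2, matching y values: none (0 points).
  x = 7: rhs = 18, matching y values: none (0 points).
  x = 8: rhs = 0, matching y values: 0 (1 points).
  x = 9: rhs = 11, matching y values: 7, 12 (2 points).
  x = 10: rhs = 0, matching y values: 0 (1 points).
  x = 11: rhs = 11, matching y values: 7, 12 (2 points).
  x = 12: rhs = 12, matching y values: none (0 points).
  x = 13: rhs = 9, matching y values: 3, 16 (2 points).
  x = 14: rhs = 8, matching y values: none (0 points).
  x = 15: rhs = 15, matching y values: none (0 points).
  x = 16: rhs = 17, matching y values: 6, 13 (2 points).
  x = 17: rhs = 1, matching y values: 1, 18 (2 points).
  x = 18: rhs = 11, matching y values: 7, 12 (2 points).
Total affine count: 15.
Full point count |E(F_19)| = 15 + 1 = 16.
Hasse bound: |16 − (19+1)| = |-4| = 4 ≤ 2√19 ≈ 8.7178 ✓.


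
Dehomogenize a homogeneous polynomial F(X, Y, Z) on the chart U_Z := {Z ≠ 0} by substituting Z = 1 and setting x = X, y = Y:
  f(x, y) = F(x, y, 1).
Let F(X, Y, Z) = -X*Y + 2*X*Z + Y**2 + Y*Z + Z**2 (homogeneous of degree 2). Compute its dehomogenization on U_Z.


f(x, y) = -x*y + 2*x + y**2 + y + 1

On U_Z we set Z = 1. Each monomial c·X^i·Y^j·Z^k in F becomes c·x^i·y^j·1^k = c·x^i·y^j.
Substituting Z = 1: F(X, Y, 1) = -x*y + 2*x + y**2 + y + 1.
Note: deg(f) ≤ deg(F) = 2; strict inequality happens when F is divisible by Z (lost terms).


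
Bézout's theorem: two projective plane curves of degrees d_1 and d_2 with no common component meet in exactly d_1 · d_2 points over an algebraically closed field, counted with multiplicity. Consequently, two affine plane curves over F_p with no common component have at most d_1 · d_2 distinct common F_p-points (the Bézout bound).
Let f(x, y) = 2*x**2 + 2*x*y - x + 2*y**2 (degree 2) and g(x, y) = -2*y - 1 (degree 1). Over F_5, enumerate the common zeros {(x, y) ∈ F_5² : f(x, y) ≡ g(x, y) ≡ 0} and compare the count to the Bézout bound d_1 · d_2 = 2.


Common zeros: {(3, 2)}; count = 1; Bézout bound = 2.

deg(f) = 2, deg(g) = 1, so Bézout bound = 2.
Scan x ∈ F_5. For each x, list the y ∈ F_5 with f(x, y) ≡ 0 and those with g(x, y) ≡ 0 (mod 5); the common zeros in that column are the intersection.
  x = 0: f ≡ 0 at y ∈ {0}; g ≡ 0 at y ∈ {2}; common: ∅.
  x = 1: f ≡ 0 at y ∈ {1, 3}; g ≡ 0 at y ∈ {2}; common: ∅.
  x = 2: f ≡ 0 at y ∈ ∅; g ≡ 0 at y ∈ {2}; common: ∅.
  x = 3: f ≡ 0 at y ∈ {0, 2}; g ≡ 0 at y ∈ {2}; common: {2}.
  x = 4: f ≡ 0 at y ∈ {3}; g ≡ 0 at y ∈ {2}; common: ∅.
Collecting: common zeros = {(3, 2)}, so the count is 1.
Comparison with the Bézout bound: 1 ≤ 2 = deg(f)·deg(g), as expected for curves with no common component (the affine F_5-count falls short of the bound because intersections may lie at infinity, over extension fields, or carry multiplicity).


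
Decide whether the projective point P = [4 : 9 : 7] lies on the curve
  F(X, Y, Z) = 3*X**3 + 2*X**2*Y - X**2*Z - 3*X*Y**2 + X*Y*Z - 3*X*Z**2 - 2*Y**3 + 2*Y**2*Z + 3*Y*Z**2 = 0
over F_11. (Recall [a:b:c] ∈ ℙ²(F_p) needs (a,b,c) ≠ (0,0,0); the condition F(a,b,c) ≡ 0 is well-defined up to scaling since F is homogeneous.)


F(4,9,7) ≡ 4 (mod 11); P is NOT on the curve.

Evaluate F(4, 9, 7) term-by-term (mod 11).
  3*X**3 ↦ 3·64·1·1 = 192
  2*X**2*Y ↦ 2·16·9·1 = 288
  -X**2*Z ↦ -1·16·1·7 = -112
  -3*X*Y**2 ↦ -3·4·81·1 = -972
  X*Y*Z ↦ 1·4·9·7 = 252
  -3*X*Z**2 ↦ -3·4·1·49 = -588
  -2*Y**3 ↦ -2·1·729·1 = -1458
  2*Y**2*Z ↦ 2·1·81·7 = 1134
  3*Y*Z**2 ↦ 3·1·9·49 = 1323
Sum: F(4, 9, 7) = (192) + (288) + (-112) + (-972) + (252) + (-588) + (-1458) + (1134) + (1323) = 59.
Reducing mod 11: 59 ≡ 4 (mod 11).
Since F(a, b, c) ≡ 4 ≠ 0 (mod 11), P does NOT lie on the curve.


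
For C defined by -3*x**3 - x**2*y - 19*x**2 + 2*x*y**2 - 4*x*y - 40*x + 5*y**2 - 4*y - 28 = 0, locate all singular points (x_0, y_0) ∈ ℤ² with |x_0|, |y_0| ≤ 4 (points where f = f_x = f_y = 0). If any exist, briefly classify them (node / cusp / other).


Singular points: {(-2, 0)}; classification: node.

Compute partial derivatives:
  f_x = -9*x**2 - 2*x*y - 38*x + 2*y**2 - 4*y - 40.
  f_y = -x**2 + 4*x*y - 4*x + 10*y - 4.
Scan x_0 ∈ {−4, ..., 4}. For each x_0, f_y(x_0, y) is a polynomial in y; find its integer roots y ∈ {−4, ..., 4}, then test f_x and f at those candidates.
  x = -4: f_y(-4, y) = -6*y - 4; no integer root y with |y| ≤ 4.
  x = -3: f_y(-3, y) = -2*y - 1; no integer root y with |y| ≤ 4.
  x = -2: f_y(-2, y) = 2*y; vanishes at y ∈ {0}. (-2, 0): f_x = 0, f = 0 — SINGULAR.
  x = -1: f_y(-1, y) = 6*y - 1; no integer root y with |y| ≤ 4.
  x = 0: f_y(0, y) = 10*y - 4; no integer root y with |y| ≤ 4.
  x = 1: f_y(1, y) = 14*y - 9; no integer root y with |y| ≤ 4.
  x = 2: f_y(2, y) = 18*y - 16; no integer root y with |y| ≤ 4.
  x = 3: f_y(3, y) = 22*y - 25; no integer root y with |y| ≤ 4.
  x = 4: f_y(4, y) = 26*y - 36; no integer root y with |y| ≤ 4.
Only singular point on the grid: (-2, 0).
Classify: substitute x = -2 + u, y = 0 + v and expand: f = -3*u**3 - u**2*v - u**2 + 2*u*v**2 + v**2.
No constant or linear terms (consistent with a singular point). Quadratic part: -u**2 + v**2. Cubic part: -3*u**3 - u**2*v + 2*u*v**2.
The quadratic part v**2 - u**2 = (v − u)(v + u) splits into two distinct linear factors, so there are two distinct tangent lines y − 0 = ±(x − -2) — this is a node (ordinary double point).
Classification: node.


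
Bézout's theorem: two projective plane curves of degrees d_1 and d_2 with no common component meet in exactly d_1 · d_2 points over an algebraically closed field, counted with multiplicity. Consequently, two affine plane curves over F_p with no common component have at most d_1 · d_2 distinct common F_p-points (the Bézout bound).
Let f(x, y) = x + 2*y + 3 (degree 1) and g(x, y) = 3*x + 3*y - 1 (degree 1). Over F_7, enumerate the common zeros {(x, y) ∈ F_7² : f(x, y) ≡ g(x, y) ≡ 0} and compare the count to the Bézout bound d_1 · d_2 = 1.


Common zeros: {(6, 6)}; count = 1; Bézout bound = 1.

deg(f) = 1, deg(g) = 1, so Bézout bound = 1.
Scan x ∈ F_7. For each x, list the y ∈ F_7 with f(x, y) ≡ 0 and those with g(x, y) ≡ 0 (mod 7); the common zeros in that column are the intersection.
  x = 0: f ≡ 0 at y ∈ {2}; g ≡ 0 at y ∈ {5}; common: ∅.
  x = 1: f ≡ 0 at y ∈ {5}; g ≡ 0 at y ∈ {4}; common: ∅.
  x = 2: f ≡ 0 at y ∈ {1}; g ≡ 0 at y ∈ {3}; common: ∅.
  x = 3: f ≡ 0 at y ∈ {4}; g ≡ 0 at y ∈ {2}; common: ∅.
  x = 4: f ≡ 0 at y ∈ {0}; g ≡ 0 at y ∈ {1}; common: ∅.
  x = 5: f ≡ 0 at y ∈ {3}; g ≡ 0 at y ∈ {0}; common: ∅.
  x = 6: f ≡ 0 at y ∈ {6}; g ≡ 0 at y ∈ {6}; common: {6}.
Collecting: common zeros = {(6, 6)}, so the count is 1.
Comparison with the Bézout bound: 1 ≤ 1 = deg(f)·deg(g), as expected for curves with no common component (the bound is attained).


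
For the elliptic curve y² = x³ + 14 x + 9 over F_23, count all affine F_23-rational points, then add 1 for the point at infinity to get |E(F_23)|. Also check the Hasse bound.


Affine points = {(0, 3), (0, 20), (1, 1), (1, 22), (3, 3), (3, 20), (7, 6), (7, 17), (8, 9), (8, 14), (9, 6), (9, 17), (15, 11), (15, 12), (17, 10), (17, 13), (19, 2), (19, 21), (20, 3), (20, 20)}; affine count = 20; |E(F_23)| = 21.

Discriminant check: Δ ∝ 4a³ + 27b² = 4·14³ + 27·9² = 4·2744 + 27·81 ≡ 7 (mod 23). Nonzero ⇒ E is nonsingular.
For each x ∈ F_23, compute rhs = x³ + 14·x + 9 mod 23, then count y ∈ F_23 with y² ≡ rhs.
  x = 0: rhs = 9, matching y values: 3, 20 (2 points).
  x = 1: rhs = 1, matching y values: 1, 22 (2 points).
  x = 2: rhs = 22, matching y values: none (0 points).
  x = 3: rhs = 9, matching y values: 3, 20 (2 points).
  x = 4: rhs = 14, matching y values: none (0 points).
  x = 5: rhs = 20, matching y values: none (0 points).
  x = 6: rhs = 10, matching y values: none (0 points).
  x = 7: rhs = 13, matching y values: 6, 17 (2 points).
  x = 8: rhs = 12, matching y values: 9, 14 (2 points).
  x = 9: rhs = 13, matching y values: 6, 17 (2 points).
  x = 10: rhs = 22, matching y values: none (0 points).
  x = 11: rhs = 22, matching y values: none (0 points).
  x = 12: rhs = 19, matching y values: none (0 points).
  x = 13: rhs = 19, matching y values: none (0 points).
  x = 14: rhs = 5, matching y values: none (0 points).
  x = 15: rhs = 6, matching y values: 11, 12 (2 points).
  x = 16: rhs = 5, matching y values: none (0 points).
  x = 17: rhs = 8, matching y values: 10, 13 (2 points).
  x = 18: rhs = 21, matching y values: none (0 points).
  x = 19: rhs = 4, matching y values: 2, 21 (2 points).
  x = 20: rhs = 9, matching y values: 3, 20 (2 points).
  x = 21: rhs = 19, matching y values: none (0 points).
  x = 22: rhs = 17, matching y values: none (0 points).
Total affine count: 20.
Full point count |E(F_23)| = 20 + 1 = 21.
Hasse bound: |21 − (23+1)| = |-3| = 3 ≤ 2√23 ≈ 9.5917 ✓.


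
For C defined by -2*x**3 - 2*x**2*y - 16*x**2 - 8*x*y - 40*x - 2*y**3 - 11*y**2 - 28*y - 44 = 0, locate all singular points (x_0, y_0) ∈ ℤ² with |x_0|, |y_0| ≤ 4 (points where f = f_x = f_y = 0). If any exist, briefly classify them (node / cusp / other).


Singular points: {(-2, -2)}; classification: cusp.

Compute partial derivatives:
  f_x = -6*x**2 - 4*x*y - 32*x - 8*y - 40.
  f_y = -2*x**2 - 8*x - 6*y**2 - 22*y - 28.
Scan x_0 ∈ {−4, ..., 4}. For each x_0, f_y(x_0, y) is a polynomial in y; find its integer roots y ∈ {−4, ..., 4}, then test f_x and f at those candidates.
  x = -4: f_y(-4, y) = -6*y**2 - 22*y - 28; no integer root y with |y| ≤ 4.
  x = -3: f_y(-3, y) = -6*y**2 - 22*y - 22; no integer root y with |y| ≤ 4.
  x = -2: f_y(-2, y) = -6*y**2 - 22*y - 20; vanishes at y ∈ {-2}. (-2, -2): f_x = 0, f = 0 — SINGULAR.
  x = -1: f_y(-1, y) = -6*y**2 - 22*y - 22; no integer root y with |y| ≤ 4.
  x = 0: f_y(0, y) = -6*y**2 - 22*y - 28; no integer root y with |y| ≤ 4.
  x = 1: f_y(1, y) = -6*y**2 - 22*y - 38; no integer root y with |y| ≤ 4.
  x = 2: f_y(2, y) = -6*y**2 - 22*y - 52; no integer root y with |y| ≤ 4.
  x = 3: f_y(3, y) = -6*y**2 - 22*y - 70; no integer root y with |y| ≤ 4.
  x = 4: f_y(4, y) = -6*y**2 - 22*y - 92; no integer root y with |y| ≤ 4.
Only singular point on the grid: (-2, -2).
Classify: substitute x = -2 + u, y = -2 + v and expand: f = -2*u**3 - 2*u**2*v - 2*v**3 + v**2.
No constant or linear terms (consistent with a singular point). Quadratic part: v**2. Cubic part: -2*u**3 - 2*u**2*v - 2*v**3.
The quadratic part v**2 is a perfect square, so there is a single (double) tangent line v = 0, i.e. y = -2. Restricting the cubic part to that line (v = 0) leaves -2*u**3 ≠ 0, so f is not divisible by v and the branch is v² ≈ 2*u**3 to lowest order — this is a cusp.
Classification: cusp.


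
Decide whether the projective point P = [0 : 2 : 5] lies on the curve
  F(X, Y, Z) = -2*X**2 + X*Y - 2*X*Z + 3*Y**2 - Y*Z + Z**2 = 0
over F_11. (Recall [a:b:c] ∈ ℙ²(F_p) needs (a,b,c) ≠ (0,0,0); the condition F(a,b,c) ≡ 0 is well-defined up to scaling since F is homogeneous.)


F(0,2,5) ≡ 5 (mod 11); P is NOT on the curve.

Evaluate F(0, 2, 5) term-by-term (mod 11).
  -2*X**2 ↦ -2·0·1·1 = 0
  X*Y ↦ 1·0·2·1 = 0
  -2*X*Z ↦ -2·0·1·5 = 0
  3*Y**2 ↦ 3·1·4·1 = 12
  -Y*Z ↦ -1·1·2·5 = -10
  Z**2 ↦ 1·1·1·25 = 25
Sum: F(0, 2, 5) = (0) + (0) + (0) + (12) + (-10) + (25) = 27.
Reducing mod 11: 27 ≡ 5 (mod 11).
Since F(a, b, c) ≡ 5 ≠ 0 (mod 11), P does NOT lie on the curve.


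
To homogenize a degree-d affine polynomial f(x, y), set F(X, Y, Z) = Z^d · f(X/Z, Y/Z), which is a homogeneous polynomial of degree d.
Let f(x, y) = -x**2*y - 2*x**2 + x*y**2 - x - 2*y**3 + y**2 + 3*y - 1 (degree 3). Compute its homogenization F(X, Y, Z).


F(X, Y, Z) = -X**2*Y - 2*X**2*Z + X*Y**2 - X*Z**2 - 2*Y**3 + Y**2*Z + 3*Y*Z**2 - Z**3

deg(f) = 3.
Substitute x = X/Z, y = Y/Z into f, then multiply by Z^3.
  monomial -1·x^2·y^1 ↦ -1·X^2·Y^1·Z^0.
  monomial -2·x^2·y^0 ↦ -2·X^2·Y^0·Z^1.
  monomial 1·x^1·y^2 ↦ 1·X^1·Y^2·Z^0.
  monomial -1·x^1·y^0 ↦ -1·X^1·Y^0·Z^2.
  monomial -2·x^0·y^3 ↦ -2·X^0·Y^3·Z^0.
  monomial 1·x^0·y^2 ↦ 1·X^0·Y^2·Z^1.
  monomial 3·x^0·y^1 ↦ 3·X^0·Y^1·Z^2.
  monomial -1·x^0·y^0 ↦ -1·X^0·Y^0·Z^3.
Collecting: F(X, Y, Z) = -X**2*Y - 2*X**2*Z + X*Y**2 - X*Z**2 - 2*Y**3 + Y**2*Z + 3*Y*Z**2 - Z**3.


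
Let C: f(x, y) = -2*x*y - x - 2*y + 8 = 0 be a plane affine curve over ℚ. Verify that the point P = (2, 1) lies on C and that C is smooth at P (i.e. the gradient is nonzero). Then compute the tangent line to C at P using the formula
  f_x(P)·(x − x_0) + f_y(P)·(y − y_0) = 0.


Tangent line at P: -3*x - 6*y + 12 = 0.

Step 1: f(2, 1) = 0, so P lies on C.
Step 2: partial derivatives
  f_x(x, y) = -2*y - 1, f_y(x, y) = -2*x - 2.
  f_x(P) = -3, f_y(P) = -6 (gradient nonzero, so P is smooth).
Step 3: tangent line at P: -3·(x − 2) + -6·(y − 1) = 0.
Expanding: -3*x - 6*y + 12 = 0.


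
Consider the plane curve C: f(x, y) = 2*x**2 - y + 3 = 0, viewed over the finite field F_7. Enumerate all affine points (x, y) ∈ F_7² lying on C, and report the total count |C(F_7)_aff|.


Affine F_7-points: {(0, 3), (1, 5), (2, 4), (3, 0), (4, 0), (5, 4), (6, 5)}; count = 7.

For each of the 49 pairs (x, y) ∈ F_7², evaluate f(x, y) mod 7. Record the zeros.
  x = 0: [0↦3, 1↦2, 2↦1, 3↦0, 4↦6, 5↦5, 6↦4]  zeros at y ∈ {3}
  x = 1: [0↦5, 1↦4, 2↦3, 3↦2, 4↦1, 5↦0, 6↦6]  zeros at y ∈ {5}
  x = 2: [0↦4, 1↦3, 2↦2, 3↦1, 4↦0, 5↦6, 6↦5]  zeros at y ∈ {4}
  x = 3: [0↦0, 1↦6, 2↦5, 3↦4, 4↦3, 5↦2, 6↦1]  zeros at y ∈ {0}
  x = 4: [0↦0, 1↦6, 2↦5, 3↦4, 4↦3, 5↦2, 6↦1]  zeros at y ∈ {0}
  x = 5: [0↦4, 1↦3, 2↦2, 3↦1, 4↦0, 5↦6, 6↦5]  zeros at y ∈ {4}
  x = 6: [0↦5, 1↦4, 2↦3, 3↦2, 4↦1, 5↦0, 6↦6]  zeros at y ∈ {5}
Collecting zeros: affine points = {(0, 3), (1, 5), (2, 4), (3, 0), (4, 0), (5, 4), (6, 5)}.
Total count |C(F_7)_aff| = 7.


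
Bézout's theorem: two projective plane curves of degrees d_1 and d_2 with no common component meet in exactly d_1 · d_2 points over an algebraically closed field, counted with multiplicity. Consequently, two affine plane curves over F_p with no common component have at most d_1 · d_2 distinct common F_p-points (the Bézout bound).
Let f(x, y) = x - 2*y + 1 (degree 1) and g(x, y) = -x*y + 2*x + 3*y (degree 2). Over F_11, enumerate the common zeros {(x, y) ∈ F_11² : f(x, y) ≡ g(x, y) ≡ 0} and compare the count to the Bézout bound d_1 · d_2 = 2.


Common zeros: {(2, 7), (4, 8)}; count = 2; Bézout bound = 2.

deg(f) = 1, deg(g) = 2, so Bézout bound = 2.
Scan x ∈ F_11. For each x, list the y ∈ F_11 with f(x, y) ≡ 0 and those with g(x, y) ≡ 0 (mod 11); the common zeros in that column are the intersection.
  x = 0: f ≡ 0 at y ∈ {6}; g ≡ 0 at y ∈ {0}; common: ∅.
  x = 1: f ≡ 0 at y ∈ {1}; g ≡ 0 at y ∈ {10}; common: ∅.
  x = 2: f ≡ 0 at y ∈ {7}; g ≡ 0 at y ∈ {7}; common: {7}.
  x = 3: f ≡ 0 at y ∈ {2}; g ≡ 0 at y ∈ ∅; common: ∅.
  x = 4: f ≡ 0 at y ∈ {8}; g ≡ 0 at y ∈ {8}; common: {8}.
  x = 5: f ≡ 0 at y ∈ {3}; g ≡ 0 at y ∈ {5}; common: ∅.
  x = 6: f ≡ 0 at y ∈ {9}; g ≡ 0 at y ∈ {4}; common: ∅.
  x = 7: f ≡ 0 at y ∈ {4}; g ≡ 0 at y ∈ {9}; common: ∅.
  x = 8: f ≡ 0 at y ∈ {10}; g ≡ 0 at y ∈ {1}; common: ∅.
  x = 9: f ≡ 0 at y ∈ {5}; g ≡ 0 at y ∈ {3}; common: ∅.
  x = 10: f ≡ 0 at y ∈ {0}; g ≡ 0 at y ∈ {6}; common: ∅.
Collecting: common zeros = {(2, 7), (4, 8)}, so the count is 2.
Comparison with the Bézout bound: 2 ≤ 2 = deg(f)·deg(g), as expected for curves with no common component (the bound is attained).


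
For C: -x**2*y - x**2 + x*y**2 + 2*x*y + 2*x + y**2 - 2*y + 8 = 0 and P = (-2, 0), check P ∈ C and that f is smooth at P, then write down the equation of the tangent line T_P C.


Tangent line at P: 6*x - 10*y + 12 = 0.

Step 1: f(-2, 0) = 0, so P lies on C.
Step 2: partial derivatives
  f_x(x, y) = -2*x*y - 2*x + y**2 + 2*y + 2, f_y(x, y) = -x**2 + 2*x*y + 2*x + 2*y - 2.
  f_x(P) = 6, f_y(P) = -10 (gradient nonzero, so P is smooth).
Step 3: tangent line at P: 6·(x − -2) + -10·(y − 0) = 0.
Expanding: 6*x - 10*y + 12 = 0.


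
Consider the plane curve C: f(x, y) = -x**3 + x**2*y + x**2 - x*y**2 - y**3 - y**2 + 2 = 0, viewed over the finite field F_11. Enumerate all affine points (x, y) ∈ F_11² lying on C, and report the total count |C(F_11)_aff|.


Affine F_11-points: {(0, 1), (1, 1), (1, 9), (1, 10), (2, 3), (3, 2), (4, 10), (6, 10), (7, 8), (9, 5)}; count = 10.

For each of the 121 pairs (x, y) ∈ F_11², evaluate f(x, y) mod 11. Record the zeros.
  x = 0: [0↦2, 1↦0, 2↦1, 3↦10, 4↦10, 5↦6, 6↦3, 7↦6, 8↦9, 9↦6, 10↦2]  zeros at y ∈ {1}
  x = 1: [0↦2, 1↦0, 2↦10, 3↦4, 4↦9, 5↦8, 6↦6, 7↦8, 8↦8, 9↦0, 10↦0]  zeros at y ∈ {1, 9, 10}
  x = 2: [0↦9, 1↦9, 2↦8, 3↦0, 4↦1, 5↦5, 6↦6, 7↦9, 8↦8, 9↦8, 10↦3]  zeros at y ∈ {3}
  x = 3: [0↦6, 1↦10, 2↦0, 3↦3, 4↦2, 5↦2, 6↦8, 7↦3, 8↦3, 9↦2, 10↦5]  zeros at y ∈ {2}
  x = 4: [0↦9, 1↦8, 2↦2, 3↦7, 4↦6, 5↦4, 6↦6, 7↦6, 8↦9, 9↦9, 10↦0]  zeros at y ∈ {10}
  x = 5: [0↦1, 1↦8, 2↦8, 3↦6, 4↦7, 5↦5, 6↦5, 7↦1, 8↦9, 9↦1, 10↦4]  zeros at y ∈ ∅
  x = 6: [0↦9, 1↦4, 2↦1, 3↦5, 4↦10, 5↦10, 6↦10, 7↦4, 8↦8, 9↦5, 10↦0]  zeros at y ∈ {10}
  x = 7: [0↦5, 1↦1, 2↦8, 3↦9, 4↦9, 5↦2, 6↦4, 7↦9, 8↦0, 9↦4, 10↦4]  zeros at y ∈ {8}
  x = 8: [0↦5, 1↦4, 2↦1, 3↦1, 4↦9, 5↦8, 6↦3, 7↦10, 8↦1, 9↦3, 10↦10]  zeros at y ∈ ∅
  x = 9: [0↦3, 1↦7, 2↦7, 3↦8, 4↦4, 5↦0, 6↦1, 7↦1, 8↦5, 9↦7, 10↦1]  zeros at y ∈ {5}
  x = 10: [0↦4, 1↦4, 2↦9, 3↦2, 4↦10, 5↦5, 6↦3, 7↦9, 8↦6, 9↦10, 10↦4]  zeros at y ∈ ∅
Collecting zeros: affine points = {(0, 1), (1, 1), (1, 9), (1, 10), (2, 3), (3, 2), (4, 10), (6, 10), (7, 8), (9, 5)}.
Total count |C(F_11)_aff| = 10.


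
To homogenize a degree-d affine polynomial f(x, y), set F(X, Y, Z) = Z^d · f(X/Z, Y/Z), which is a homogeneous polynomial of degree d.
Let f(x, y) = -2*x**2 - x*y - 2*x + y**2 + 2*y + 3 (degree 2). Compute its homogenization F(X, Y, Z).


F(X, Y, Z) = -2*X**2 - X*Y - 2*X*Z + Y**2 + 2*Y*Z + 3*Z**2

deg(f) = 2.
Substitute x = X/Z, y = Y/Z into f, then multiply by Z^2.
  monomial -2·x^2·y^0 ↦ -2·X^2·Y^0·Z^0.
  monomial -1·x^1·y^1 ↦ -1·X^1·Y^1·Z^0.
  monomial -2·x^1·y^0 ↦ -2·X^1·Y^0·Z^1.
  monomial 1·x^0·y^2 ↦ 1·X^0·Y^2·Z^0.
  monomial 2·x^0·y^1 ↦ 2·X^0·Y^1·Z^1.
  monomial 3·x^0·y^0 ↦ 3·X^0·Y^0·Z^2.
Collecting: F(X, Y, Z) = -2*X**2 - X*Y - 2*X*Z + Y**2 + 2*Y*Z + 3*Z**2.


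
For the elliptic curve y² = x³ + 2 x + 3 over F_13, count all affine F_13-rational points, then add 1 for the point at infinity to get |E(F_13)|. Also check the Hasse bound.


Affine points = {(0, 4), (0, 9), (3, 6), (3, 7), (4, 6), (4, 7), (6, 6), (6, 7), (7, 3), (7, 10), (9, 3), (9, 10), (10, 3), (10, 10), (11, 2), (11, 11), (12, 0)}; affine count = 17; |E(F_13)| = 18.

Discriminant check: Δ ∝ 4a³ + 27b² = 4·2³ + 27·3² = 4·8 + 27·9 ≡ 2 (mod 13). Nonzero ⇒ E is nonsingular.
For each x ∈ F_13, compute rhs = x³ + 2·x + 3 mod 13, then count y ∈ F_13 with y² ≡ rhs.
  x = 0: rhs = 3, matching y values: 4, 9 (2 points).
  x = 1: rhs = 6, matching y values: none (0 points).
  x = 2: rhs = 2, matching y values: none (0 points).
  x = 3: rhs = 10, matching y values: 6, 7 (2 points).
  x = 4: rhs = 10, matching y values: 6, 7 (2 points).
  x = 5: rhs = 8, matching y values: none (0 points).
  x = 6: rhs = 10, matching y values: 6, 7 (2 points).
  x = 7: rhs = 9, matching y values: 3, 10 (2 points).
  x = 8: rhs = 11, matching y values: none (0 points).
  x = 9: rhs = 9, matching y values: 3, 10 (2 points).
  x = 10: rhs = 9, matching y values: 3, 10 (2 points).
  x = 11: rhs = 4, matching y values: 2, 11 (2 points).
  x = 12: rhs = 0, matching y values: 0 (1 points).
Total affine count: 17.
Full point count |E(F_13)| = 17 + 1 = 18.
Hasse bound: |18 − (13+1)| = |4| = 4 ≤ 2√13 ≈ 7.2111 ✓.


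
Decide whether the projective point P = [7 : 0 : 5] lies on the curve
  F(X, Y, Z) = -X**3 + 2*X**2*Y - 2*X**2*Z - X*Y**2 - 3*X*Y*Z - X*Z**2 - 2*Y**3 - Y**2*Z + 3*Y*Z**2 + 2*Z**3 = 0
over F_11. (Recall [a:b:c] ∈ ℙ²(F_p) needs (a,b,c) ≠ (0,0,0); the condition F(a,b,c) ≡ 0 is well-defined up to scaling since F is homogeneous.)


F(7,0,5) ≡ 1 (mod 11); P is NOT on the curve.

Evaluate F(7, 0, 5) term-by-term (mod 11).
  -X**3 ↦ -1·343·1·1 = -343
  2*X**2*Y ↦ 2·49·0·1 = 0
  -2*X**2*Z ↦ -2·49·1·5 = -490
  -X*Y**2 ↦ -1·7·0·1 = 0
  -3*X*Y*Z ↦ -3·7·0·5 = 0
  -X*Z**2 ↦ -1·7·1·25 = -175
  -2*Y**3 ↦ -2·1·0·1 = 0
  -Y**2*Z ↦ -1·1·0·5 = 0
  3*Y*Z**2 ↦ 3·1·0·25 = 0
  2*Z**3 ↦ 2·1·1·125 = 250
Sum: F(7, 0, 5) = (-343) + (0) + (-490) + (0) + (0) + (-175) + (0) + (0) + (0) + (250) = -758.
Reducing mod 11: -758 ≡ 1 (mod 11).
Since F(a, b, c) ≡ 1 ≠ 0 (mod 11), P does NOT lie on the curve.


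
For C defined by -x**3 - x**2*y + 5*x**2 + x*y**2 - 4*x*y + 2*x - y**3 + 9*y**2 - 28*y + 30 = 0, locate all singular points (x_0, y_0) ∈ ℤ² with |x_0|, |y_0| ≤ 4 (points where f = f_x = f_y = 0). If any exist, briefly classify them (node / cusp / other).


Singular points: {(1, 3)}; classification: node.

Compute partial derivatives:
  f_x = -3*x**2 - 2*x*y + 10*x + y**2 - 4*y + 2.
  f_y = -x**2 + 2*x*y - 4*x - 3*y**2 + 18*y - 28.
Scan x_0 ∈ {−4, ..., 4}. For each x_0, f_y(x_0, y) is a polynomial in y; find its integer roots y ∈ {−4, ..., 4}, then test f_x and f at those candidates.
  x = -4: f_y(-4, y) = -3*y**2 + 10*y - 28; no integer root y with |y| ≤ 4.
  x = -3: f_y(-3, y) = -3*y**2 + 12*y - 25; no integer root y with |y| ≤ 4.
  x = -2: f_y(-2, y) = -3*y**2 + 14*y - 24; no integer root y with |y| ≤ 4.
  x = -1: f_y(-1, y) = -3*y**2 + 16*y - 25; no integer root y with |y| ≤ 4.
  x = 0: f_y(0, y) = -3*y**2 + 18*y - 28; no integer root y with |y| ≤ 4.
  x = 1: f_y(1, y) = -3*y**2 + 20*y - 33; vanishes at y ∈ {3}. (1, 3): f_x = 0, f = 0 — SINGULAR.
  x = 2: f_y(2, y) = -3*y**2 + 22*y - 40; vanishes at y ∈ {4}. (2, 4): f_x = -6 ≠ 0.
  x = 3: f_y(3, y) = -3*y**2 + 24*y - 49; no integer root y with |y| ≤ 4.
  x = 4: f_y(4, y) = -3*y**2 + 26*y - 60; no integer root y with |y| ≤ 4.
Only singular point on the grid: (1, 3).
Classify: substitute x = 1 + u, y = 3 + v and expand: f = -u**3 - u**2*v - u**2 + u*v**2 - v**3 + v**2.
No constant or linear terms (consistent with a singular point). Quadratic part: -u**2 + v**2. Cubic part: -u**3 - u**2*v + u*v**2 - v**3.
The quadratic part v**2 - u**2 = (v − u)(v + u) splits into two distinct linear factors, so there are two distinct tangent lines y − 3 = ±(x − 1) — this is a node (ordinary double point).
Classification: node.


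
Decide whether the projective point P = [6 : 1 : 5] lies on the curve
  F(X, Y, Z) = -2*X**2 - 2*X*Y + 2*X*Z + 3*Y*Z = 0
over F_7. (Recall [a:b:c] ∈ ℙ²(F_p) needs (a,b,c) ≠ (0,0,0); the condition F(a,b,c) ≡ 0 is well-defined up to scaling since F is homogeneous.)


F(6,1,5) ≡ 5 (mod 7); P is NOT on the curve.

Evaluate F(6, 1, 5) term-by-term (mod 7).
  -2*X**2 ↦ -2·36·1·1 = -72
  -2*X*Y ↦ -2·6·1·1 = -12
  2*X*Z ↦ 2·6·1·5 = 60
  3*Y*Z ↦ 3·1·1·5 = 15
Sum: F(6, 1, 5) = (-72) + (-12) + (60) + (15) = -9.
Reducing mod 7: -9 ≡ 5 (mod 7).
Since F(a, b, c) ≡ 5 ≠ 0 (mod 7), P does NOT lie on the curve.


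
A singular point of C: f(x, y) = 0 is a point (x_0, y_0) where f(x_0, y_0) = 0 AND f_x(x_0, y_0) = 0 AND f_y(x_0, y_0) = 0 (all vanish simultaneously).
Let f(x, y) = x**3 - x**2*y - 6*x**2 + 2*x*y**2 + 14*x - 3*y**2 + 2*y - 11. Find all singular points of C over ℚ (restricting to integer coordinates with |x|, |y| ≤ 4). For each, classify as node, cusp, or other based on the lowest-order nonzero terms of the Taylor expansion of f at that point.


Singular points: {(2, 1)}; classification: node.

Compute partial derivatives:
  f_x = 3*x**2 - 2*x*y - 12*x + 2*y**2 + 14.
  f_y = -x**2 + 4*x*y - 6*y + 2.
Scan x_0 ∈ {−4, ..., 4}. For each x_0, f_y(x_0, y) is a polynomial in y; find its integer roots y ∈ {−4, ..., 4}, then test f_x and f at those candidates.
  x = -4: f_y(-4, y) = -22*y - 14; no integer root y with |y| ≤ 4.
  x = -3: f_y(-3, y) = -18*y - 7; no integer root y with |y| ≤ 4.
  x = -2: f_y(-2, y) = -14*y - 2; no integer root y with |y| ≤ 4.
  x = -1: f_y(-1, y) = 1 - 10*y; no integer root y with |y| ≤ 4.
  x = 0: f_y(0, y) = 2 - 6*y; no integer root y with |y| ≤ 4.
  x = 1: f_y(1, y) = 1 - 2*y; no integer root y with |y| ≤ 4.
  x = 2: f_y(2, y) = 2*y - 2; vanishes at y ∈ {1}. (2, 1): f_x = 0, f = 0 — SINGULAR.
  x = 3: f_y(3, y) = 6*y - 7; no integer root y with |y| ≤ 4.
  x = 4: f_y(4, y) = 10*y - 14; no integer root y with |y| ≤ 4.
Only singular point on the grid: (2, 1).
Classify: substitute x = 2 + u, y = 1 + v and expand: f = u**3 - u**2*v - u**2 + 2*u*v**2 + v**2.
No constant or linear terms (consistent with a singular point). Quadratic part: -u**2 + v**2. Cubic part: u**3 - u**2*v + 2*u*v**2.
The quadratic part v**2 - u**2 = (v − u)(v + u) splits into two distinct linear factors, so there are two distinct tangent lines y − 1 = ±(x − 2) — this is a node (ordinary double point).
Classification: node.


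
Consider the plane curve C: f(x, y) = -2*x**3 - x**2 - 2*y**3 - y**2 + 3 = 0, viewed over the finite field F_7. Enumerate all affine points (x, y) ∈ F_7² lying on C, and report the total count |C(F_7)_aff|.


Affine F_7-points: {(0, 1), (1, 0), (1, 3), (2, 4), (3, 1), (4, 2), (4, 6), (6, 4)}; count = 8.

For each of the 49 pairs (x, y) ∈ F_7², evaluate f(x, y) mod 7. Record the zeros.
  x = 0: [0↦3, 1↦0, 2↦4, 3↦3, 4↦6, 5↦1, 6↦4]  zeros at y ∈ {1}
  x = 1: [0↦0, 1↦4, 2↦1, 3↦0, 4↦3, 5↦5, 6↦1]  zeros at y ∈ {0, 3}
  x = 2: [0↦4, 1↦1, 2↦5, 3↦4, 4↦0, 5↦2, 6↦5]  zeros at y ∈ {4}
  x = 3: [0↦3, 1↦0, 2↦4, 3↦3, 4↦6, 5↦1, 6↦4]  zeros at y ∈ {1}
  x = 4: [0↦6, 1↦3, 2↦0, 3↦6, 4↦2, 5↦4, 6↦0]  zeros at y ∈ {2, 6}
  x = 5: [0↦1, 1↦5, 2↦2, 3↦1, 4↦4, 5↦6, 6↦2]  zeros at y ∈ ∅
  x = 6: [0↦4, 1↦1, 2↦5, 3↦4, 4↦0, 5↦2, 6↦5]  zeros at y ∈ {4}
Collecting zeros: affine points = {(0, 1), (1, 0), (1, 3), (2, 4), (3, 1), (4, 2), (4, 6), (6, 4)}.
Total count |C(F_7)_aff| = 8.


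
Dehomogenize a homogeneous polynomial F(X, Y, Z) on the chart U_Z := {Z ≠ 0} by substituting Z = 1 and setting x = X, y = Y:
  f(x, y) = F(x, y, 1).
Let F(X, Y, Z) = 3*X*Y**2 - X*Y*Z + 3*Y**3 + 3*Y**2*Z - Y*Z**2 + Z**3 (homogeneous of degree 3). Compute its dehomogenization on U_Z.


f(x, y) = 3*x*y**2 - x*y + 3*y**3 + 3*y**2 - y + 1

On U_Z we set Z = 1. Each monomial c·X^i·Y^j·Z^k in F becomes c·x^i·y^j·1^k = c·x^i·y^j.
Substituting Z = 1: F(X, Y, 1) = 3*x*y**2 - x*y + 3*y**3 + 3*y**2 - y + 1.
Note: deg(f) ≤ deg(F) = 3; strict inequality happens when F is divisible by Z (lost terms).


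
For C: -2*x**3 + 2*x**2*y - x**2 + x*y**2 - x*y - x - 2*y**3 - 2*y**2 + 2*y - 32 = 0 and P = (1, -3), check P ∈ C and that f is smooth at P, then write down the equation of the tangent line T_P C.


Tangent line at P: -9*x - 45*y - 126 = 0.

Step 1: f(1, -3) = 0, so P lies on C.
Step 2: partial derivatives
  f_x(x, y) = -6*x**2 + 4*x*y - 2*x + y**2 - y - 1, f_y(x, y) = 2*x**2 + 2*x*y - x - 6*y**2 - 4*y + 2.
  f_x(P) = -9, f_y(P) = -45 (gradient nonzero, so P is smooth).
Step 3: tangent line at P: -9·(x − 1) + -45·(y − -3) = 0.
Expanding: -9*x - 45*y - 126 = 0.


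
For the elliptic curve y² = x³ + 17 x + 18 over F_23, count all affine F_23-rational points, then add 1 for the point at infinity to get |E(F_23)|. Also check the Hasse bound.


Affine points = {(0, 8), (0, 15), (1, 6), (1, 17), (3, 2), (3, 21), (4, 9), (4, 14), (9, 7), (9, 16), (11, 8), (11, 15), (12, 8), (12, 15), (16, 4), (16, 19), (19, 1), (19, 22), (20, 3), (20, 20), (22, 0)}; affine count = 21; |E(F_23)| = 22.

Discriminant check: Δ ∝ 4a³ + 27b² = 4·17³ + 27·18² = 4·4913 + 27·324 ≡ 18 (mod 23). Nonzero ⇒ E is nonsingular.
For each x ∈ F_23, compute rhs = x³ + 17·x + 18 mod 23, then count y ∈ F_23 with y² ≡ rhs.
  x = 0: rhs = 18, matching y values: 8, 15 (2 points).
  x = 1: rhs = 13, matching y values: 6, 17 (2 points).
  x = 2: rhs = 14, matching y values: none (0 points).
  x = 3: rhs = 4, matching y values: 2, 21 (2 points).
  x = 4: rhs = 12, matching y values: 9, 14 (2 points).
  x = 5: rhs = 21, matching y values: none (0 points).
  x = 6: rhs = 14, matching y values: none (0 points).
  x = 7: rhs = 20, matching y values: none (0 points).
  x = 8: rhs = 22, matching y values: none (0 points).
  x = 9: rhs = 3, matching y values: 7, 16 (2 points).
  x = 10: rhs = 15, matching y values: none (0 points).
  x = 11: rhs = 18, matching y values: 8, 15 (2 points).
  x = 12: rhs = 18, matching y values: 8, 15 (2 points).
  x = 13: rhs = 21, matching y values: none (0 points).
  x = 14: rhs = 10, matching y values: none (0 points).
  x = 15: rhs = 14, matching y values: none (0 points).
  x = 16: rhs = 16, matching y values: 4, 19 (2 points).
  x = 17: rhs = 22, matching y values: none (0 points).
  x = 18: rhs = 15, matching y values: none (0 points).
  x = 19: rhs = 1, matching y values: 1, 22 (2 points).
  x = 20: rhs = 9, matching y values: 3, 20 (2 points).
  x = 21: rhs = 22, matching y values: none (0 points).
  x = 22: rhs = 0, matching y values: 0 (1 points).
Total affine count: 21.
Full point count |E(F_23)| = 21 + 1 = 22.
Hasse bound: |22 − (23+1)| = |-2| = 2 ≤ 2√23 ≈ 9.5917 ✓.


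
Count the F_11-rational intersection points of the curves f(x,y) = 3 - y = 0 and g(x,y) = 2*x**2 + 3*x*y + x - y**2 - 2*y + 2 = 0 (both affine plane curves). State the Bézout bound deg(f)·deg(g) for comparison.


Common zeros: ∅; count = 0; Bézout bound = 2.

deg(f) = 1, deg(g) = 2, so Bézout bound = 2.
Scan x ∈ F_11. For each x, list the y ∈ F_11 with f(x, y) ≡ 0 and those with g(x, y) ≡ 0 (mod 11); the common zeros in that column are the intersection.
  x = 0: f ≡ 0 at y ∈ {3}; g ≡ 0 at y ∈ {4, 5}; common: ∅.
  x = 1: f ≡ 0 at y ∈ {3}; g ≡ 0 at y ∈ ∅; common: ∅.
  x = 2: f ≡ 0 at y ∈ {3}; g ≡ 0 at y ∈ {6, 9}; common: ∅.
  x = 3: f ≡ 0 at y ∈ {3}; g ≡ 0 at y ∈ {2, 5}; common: ∅.
  x = 4: f ≡ 0 at y ∈ {3}; g ≡ 0 at y ∈ ∅; common: ∅.
  x = 5: f ≡ 0 at y ∈ {3}; g ≡ 0 at y ∈ {6, 7}; common: ∅.
  x = 6: f ≡ 0 at y ∈ {3}; g ≡ 0 at y ∈ {7, 9}; common: ∅.
  x = 7: f ≡ 0 at y ∈ {3}; g ≡ 0 at y ∈ ∅; common: ∅.
  x = 8: f ≡ 0 at y ∈ {3}; g ≡ 0 at y ∈ ∅; common: ∅.
  x = 9: f ≡ 0 at y ∈ {3}; g ≡ 0 at y ∈ ∅; common: ∅.
  x = 10: f ≡ 0 at y ∈ {3}; g ≡ 0 at y ∈ {2, 4}; common: ∅.
Collecting: common zeros = ∅, so the count is 0.
Comparison with the Bézout bound: 0 ≤ 2 = deg(f)·deg(g), as expected for curves with no common component (the affine F_11-count falls short of the bound because intersections may lie at infinity, over extension fields, or carry multiplicity).
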